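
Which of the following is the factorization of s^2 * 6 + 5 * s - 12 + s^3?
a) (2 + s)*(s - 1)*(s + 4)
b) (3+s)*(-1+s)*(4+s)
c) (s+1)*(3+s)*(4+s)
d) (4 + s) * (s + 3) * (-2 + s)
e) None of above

We need to factor s^2 * 6 + 5 * s - 12 + s^3.
The factored form is (3+s)*(-1+s)*(4+s).
b) (3+s)*(-1+s)*(4+s)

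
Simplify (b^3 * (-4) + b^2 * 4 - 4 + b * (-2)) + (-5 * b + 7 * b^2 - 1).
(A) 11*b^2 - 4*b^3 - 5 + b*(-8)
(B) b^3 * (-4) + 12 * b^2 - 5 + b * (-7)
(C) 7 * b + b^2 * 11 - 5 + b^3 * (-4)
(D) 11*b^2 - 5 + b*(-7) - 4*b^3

Adding the polynomials and combining like terms:
(b^3*(-4) + b^2*4 - 4 + b*(-2)) + (-5*b + 7*b^2 - 1)
= 11*b^2 - 5 + b*(-7) - 4*b^3
D) 11*b^2 - 5 + b*(-7) - 4*b^3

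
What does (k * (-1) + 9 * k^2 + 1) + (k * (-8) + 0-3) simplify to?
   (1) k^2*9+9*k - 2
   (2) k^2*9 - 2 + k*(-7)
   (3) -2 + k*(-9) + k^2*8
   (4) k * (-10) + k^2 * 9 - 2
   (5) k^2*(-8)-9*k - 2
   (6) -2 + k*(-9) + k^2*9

Adding the polynomials and combining like terms:
(k*(-1) + 9*k^2 + 1) + (k*(-8) + 0 - 3)
= -2 + k*(-9) + k^2*9
6) -2 + k*(-9) + k^2*9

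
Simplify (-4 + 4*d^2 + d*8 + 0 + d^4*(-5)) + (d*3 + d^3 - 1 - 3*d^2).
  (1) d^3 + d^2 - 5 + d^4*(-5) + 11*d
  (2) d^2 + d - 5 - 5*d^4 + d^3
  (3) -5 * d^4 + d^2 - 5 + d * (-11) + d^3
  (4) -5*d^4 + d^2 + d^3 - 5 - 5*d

Adding the polynomials and combining like terms:
(-4 + 4*d^2 + d*8 + 0 + d^4*(-5)) + (d*3 + d^3 - 1 - 3*d^2)
= d^3 + d^2 - 5 + d^4*(-5) + 11*d
1) d^3 + d^2 - 5 + d^4*(-5) + 11*d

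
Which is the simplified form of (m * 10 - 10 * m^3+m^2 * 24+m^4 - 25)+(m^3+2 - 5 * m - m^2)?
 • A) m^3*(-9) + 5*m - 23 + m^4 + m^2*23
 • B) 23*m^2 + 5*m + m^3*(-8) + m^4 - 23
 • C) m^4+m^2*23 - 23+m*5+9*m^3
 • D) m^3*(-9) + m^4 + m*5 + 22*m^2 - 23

Adding the polynomials and combining like terms:
(m*10 - 10*m^3 + m^2*24 + m^4 - 25) + (m^3 + 2 - 5*m - m^2)
= m^3*(-9) + 5*m - 23 + m^4 + m^2*23
A) m^3*(-9) + 5*m - 23 + m^4 + m^2*23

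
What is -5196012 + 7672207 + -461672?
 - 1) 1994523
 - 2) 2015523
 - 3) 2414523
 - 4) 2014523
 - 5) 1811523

First: -5196012 + 7672207 = 2476195
Then: 2476195 + -461672 = 2014523
4) 2014523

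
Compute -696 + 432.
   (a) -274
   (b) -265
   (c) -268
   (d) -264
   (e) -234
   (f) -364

-696 + 432 = -264
d) -264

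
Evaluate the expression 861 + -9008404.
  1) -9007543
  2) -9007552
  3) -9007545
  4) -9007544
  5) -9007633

861 + -9008404 = -9007543
1) -9007543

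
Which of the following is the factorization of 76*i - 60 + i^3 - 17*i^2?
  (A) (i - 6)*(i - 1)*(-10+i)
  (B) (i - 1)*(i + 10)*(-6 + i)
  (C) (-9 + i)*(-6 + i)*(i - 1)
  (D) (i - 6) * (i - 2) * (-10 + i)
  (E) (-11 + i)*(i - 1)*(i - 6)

We need to factor 76*i - 60 + i^3 - 17*i^2.
The factored form is (i - 6)*(i - 1)*(-10+i).
A) (i - 6)*(i - 1)*(-10+i)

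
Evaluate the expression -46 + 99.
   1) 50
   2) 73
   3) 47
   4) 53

-46 + 99 = 53
4) 53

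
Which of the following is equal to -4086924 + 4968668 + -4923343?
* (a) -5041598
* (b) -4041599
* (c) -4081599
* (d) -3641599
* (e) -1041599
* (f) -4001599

First: -4086924 + 4968668 = 881744
Then: 881744 + -4923343 = -4041599
b) -4041599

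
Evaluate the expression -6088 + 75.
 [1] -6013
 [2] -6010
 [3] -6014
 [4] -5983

-6088 + 75 = -6013
1) -6013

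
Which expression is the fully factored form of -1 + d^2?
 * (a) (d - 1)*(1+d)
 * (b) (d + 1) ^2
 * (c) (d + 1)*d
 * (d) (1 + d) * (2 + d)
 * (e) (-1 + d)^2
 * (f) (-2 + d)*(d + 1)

We need to factor -1 + d^2.
The factored form is (d - 1)*(1+d).
a) (d - 1)*(1+d)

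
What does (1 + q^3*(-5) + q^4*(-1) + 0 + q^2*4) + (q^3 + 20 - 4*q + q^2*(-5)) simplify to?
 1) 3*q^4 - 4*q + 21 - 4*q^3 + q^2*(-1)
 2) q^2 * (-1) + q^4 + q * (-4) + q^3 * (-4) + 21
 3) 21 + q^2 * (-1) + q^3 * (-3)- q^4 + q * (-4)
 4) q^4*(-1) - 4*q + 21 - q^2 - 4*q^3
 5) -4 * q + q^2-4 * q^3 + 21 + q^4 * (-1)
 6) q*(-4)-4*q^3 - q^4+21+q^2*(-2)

Adding the polynomials and combining like terms:
(1 + q^3*(-5) + q^4*(-1) + 0 + q^2*4) + (q^3 + 20 - 4*q + q^2*(-5))
= q^4*(-1) - 4*q + 21 - q^2 - 4*q^3
4) q^4*(-1) - 4*q + 21 - q^2 - 4*q^3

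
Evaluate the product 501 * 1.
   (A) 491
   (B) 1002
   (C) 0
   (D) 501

501 * 1 = 501
D) 501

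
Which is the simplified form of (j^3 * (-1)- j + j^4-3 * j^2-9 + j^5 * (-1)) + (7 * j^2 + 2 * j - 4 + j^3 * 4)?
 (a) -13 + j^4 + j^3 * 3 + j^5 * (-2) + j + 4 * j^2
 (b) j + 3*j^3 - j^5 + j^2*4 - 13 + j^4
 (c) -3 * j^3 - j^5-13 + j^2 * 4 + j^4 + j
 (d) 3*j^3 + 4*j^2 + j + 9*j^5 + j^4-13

Adding the polynomials and combining like terms:
(j^3*(-1) - j + j^4 - 3*j^2 - 9 + j^5*(-1)) + (7*j^2 + 2*j - 4 + j^3*4)
= j + 3*j^3 - j^5 + j^2*4 - 13 + j^4
b) j + 3*j^3 - j^5 + j^2*4 - 13 + j^4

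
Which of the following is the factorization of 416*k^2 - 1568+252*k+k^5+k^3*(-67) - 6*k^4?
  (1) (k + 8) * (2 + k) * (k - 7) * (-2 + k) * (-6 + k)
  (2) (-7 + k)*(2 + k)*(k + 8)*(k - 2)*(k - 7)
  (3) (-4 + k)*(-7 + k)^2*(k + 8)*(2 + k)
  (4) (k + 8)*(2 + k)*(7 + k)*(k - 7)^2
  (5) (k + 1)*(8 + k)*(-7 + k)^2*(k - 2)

We need to factor 416*k^2 - 1568+252*k+k^5+k^3*(-67) - 6*k^4.
The factored form is (-7 + k)*(2 + k)*(k + 8)*(k - 2)*(k - 7).
2) (-7 + k)*(2 + k)*(k + 8)*(k - 2)*(k - 7)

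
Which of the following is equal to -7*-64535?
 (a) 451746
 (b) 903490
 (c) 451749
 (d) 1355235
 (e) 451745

-7 * -64535 = 451745
e) 451745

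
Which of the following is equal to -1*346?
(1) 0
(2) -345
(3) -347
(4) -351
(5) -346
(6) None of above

-1 * 346 = -346
5) -346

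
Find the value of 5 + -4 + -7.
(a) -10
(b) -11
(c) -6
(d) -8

First: 5 + -4 = 1
Then: 1 + -7 = -6
c) -6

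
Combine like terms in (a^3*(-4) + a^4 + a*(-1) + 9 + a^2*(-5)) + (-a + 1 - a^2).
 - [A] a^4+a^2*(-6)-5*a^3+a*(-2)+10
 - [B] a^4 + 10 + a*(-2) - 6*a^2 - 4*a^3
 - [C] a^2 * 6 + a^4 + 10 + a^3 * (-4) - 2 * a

Adding the polynomials and combining like terms:
(a^3*(-4) + a^4 + a*(-1) + 9 + a^2*(-5)) + (-a + 1 - a^2)
= a^4 + 10 + a*(-2) - 6*a^2 - 4*a^3
B) a^4 + 10 + a*(-2) - 6*a^2 - 4*a^3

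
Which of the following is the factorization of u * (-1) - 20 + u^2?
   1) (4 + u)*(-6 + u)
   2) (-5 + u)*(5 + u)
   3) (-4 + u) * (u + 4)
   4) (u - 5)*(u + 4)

We need to factor u * (-1) - 20 + u^2.
The factored form is (u - 5)*(u + 4).
4) (u - 5)*(u + 4)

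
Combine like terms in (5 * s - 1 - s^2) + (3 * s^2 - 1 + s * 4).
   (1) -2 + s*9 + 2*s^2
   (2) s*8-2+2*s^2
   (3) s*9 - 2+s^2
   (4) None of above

Adding the polynomials and combining like terms:
(5*s - 1 - s^2) + (3*s^2 - 1 + s*4)
= -2 + s*9 + 2*s^2
1) -2 + s*9 + 2*s^2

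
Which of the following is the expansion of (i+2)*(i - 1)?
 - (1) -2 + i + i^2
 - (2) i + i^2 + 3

Expanding (i+2)*(i - 1):
= -2 + i + i^2
1) -2 + i + i^2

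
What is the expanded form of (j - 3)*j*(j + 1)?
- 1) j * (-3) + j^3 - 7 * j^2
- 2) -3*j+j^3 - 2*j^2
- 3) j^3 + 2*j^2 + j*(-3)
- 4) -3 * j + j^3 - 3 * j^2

Expanding (j - 3)*j*(j + 1):
= -3*j+j^3 - 2*j^2
2) -3*j+j^3 - 2*j^2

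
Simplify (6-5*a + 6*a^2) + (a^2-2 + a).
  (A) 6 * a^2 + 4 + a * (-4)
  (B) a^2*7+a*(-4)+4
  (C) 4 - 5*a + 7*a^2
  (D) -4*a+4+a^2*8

Adding the polynomials and combining like terms:
(6 - 5*a + 6*a^2) + (a^2 - 2 + a)
= a^2*7+a*(-4)+4
B) a^2*7+a*(-4)+4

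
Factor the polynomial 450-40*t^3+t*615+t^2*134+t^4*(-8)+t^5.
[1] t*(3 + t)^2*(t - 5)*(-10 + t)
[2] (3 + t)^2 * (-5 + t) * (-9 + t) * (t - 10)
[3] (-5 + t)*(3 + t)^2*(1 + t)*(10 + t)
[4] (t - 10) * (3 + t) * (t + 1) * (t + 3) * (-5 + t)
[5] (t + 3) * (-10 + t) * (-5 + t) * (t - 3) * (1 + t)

We need to factor 450-40*t^3+t*615+t^2*134+t^4*(-8)+t^5.
The factored form is (t - 10) * (3 + t) * (t + 1) * (t + 3) * (-5 + t).
4) (t - 10) * (3 + t) * (t + 1) * (t + 3) * (-5 + t)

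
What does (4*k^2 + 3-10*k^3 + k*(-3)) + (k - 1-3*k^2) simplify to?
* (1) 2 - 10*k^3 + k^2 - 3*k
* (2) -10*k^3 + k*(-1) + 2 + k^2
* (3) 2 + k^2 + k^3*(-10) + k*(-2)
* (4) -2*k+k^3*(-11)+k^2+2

Adding the polynomials and combining like terms:
(4*k^2 + 3 - 10*k^3 + k*(-3)) + (k - 1 - 3*k^2)
= 2 + k^2 + k^3*(-10) + k*(-2)
3) 2 + k^2 + k^3*(-10) + k*(-2)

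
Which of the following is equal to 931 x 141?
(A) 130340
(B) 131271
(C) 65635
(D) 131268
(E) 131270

931 * 141 = 131271
B) 131271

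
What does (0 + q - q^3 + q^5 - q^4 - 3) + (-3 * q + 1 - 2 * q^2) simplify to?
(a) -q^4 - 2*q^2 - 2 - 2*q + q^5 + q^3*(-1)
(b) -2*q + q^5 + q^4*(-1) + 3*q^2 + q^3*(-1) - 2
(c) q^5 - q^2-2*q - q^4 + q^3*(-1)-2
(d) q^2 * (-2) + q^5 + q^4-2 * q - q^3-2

Adding the polynomials and combining like terms:
(0 + q - q^3 + q^5 - q^4 - 3) + (-3*q + 1 - 2*q^2)
= -q^4 - 2*q^2 - 2 - 2*q + q^5 + q^3*(-1)
a) -q^4 - 2*q^2 - 2 - 2*q + q^5 + q^3*(-1)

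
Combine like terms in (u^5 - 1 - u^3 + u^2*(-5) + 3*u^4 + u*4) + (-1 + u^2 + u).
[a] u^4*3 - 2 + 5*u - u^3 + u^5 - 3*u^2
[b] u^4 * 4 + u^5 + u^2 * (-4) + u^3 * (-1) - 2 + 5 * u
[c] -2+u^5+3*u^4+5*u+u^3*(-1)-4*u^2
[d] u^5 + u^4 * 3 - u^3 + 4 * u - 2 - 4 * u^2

Adding the polynomials and combining like terms:
(u^5 - 1 - u^3 + u^2*(-5) + 3*u^4 + u*4) + (-1 + u^2 + u)
= -2+u^5+3*u^4+5*u+u^3*(-1)-4*u^2
c) -2+u^5+3*u^4+5*u+u^3*(-1)-4*u^2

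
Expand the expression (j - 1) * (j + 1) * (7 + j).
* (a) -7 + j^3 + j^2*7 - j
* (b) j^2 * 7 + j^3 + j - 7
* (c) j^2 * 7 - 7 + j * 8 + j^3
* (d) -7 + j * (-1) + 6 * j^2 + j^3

Expanding (j - 1) * (j + 1) * (7 + j):
= -7 + j^3 + j^2*7 - j
a) -7 + j^3 + j^2*7 - j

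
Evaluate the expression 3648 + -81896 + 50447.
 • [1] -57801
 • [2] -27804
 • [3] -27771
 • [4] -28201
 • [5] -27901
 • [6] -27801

First: 3648 + -81896 = -78248
Then: -78248 + 50447 = -27801
6) -27801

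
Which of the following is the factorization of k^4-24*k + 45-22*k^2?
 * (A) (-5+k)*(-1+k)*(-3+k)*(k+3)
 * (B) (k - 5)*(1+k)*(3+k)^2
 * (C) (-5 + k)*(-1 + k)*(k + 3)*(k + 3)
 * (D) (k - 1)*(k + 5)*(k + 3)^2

We need to factor k^4-24*k + 45-22*k^2.
The factored form is (-5 + k)*(-1 + k)*(k + 3)*(k + 3).
C) (-5 + k)*(-1 + k)*(k + 3)*(k + 3)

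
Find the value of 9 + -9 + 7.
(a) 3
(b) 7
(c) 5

First: 9 + -9 = 0
Then: 0 + 7 = 7
b) 7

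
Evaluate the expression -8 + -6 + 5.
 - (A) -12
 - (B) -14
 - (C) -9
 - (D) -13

First: -8 + -6 = -14
Then: -14 + 5 = -9
C) -9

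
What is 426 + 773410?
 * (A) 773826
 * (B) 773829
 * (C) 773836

426 + 773410 = 773836
C) 773836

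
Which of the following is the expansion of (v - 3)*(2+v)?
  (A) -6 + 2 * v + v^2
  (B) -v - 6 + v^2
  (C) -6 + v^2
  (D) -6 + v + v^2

Expanding (v - 3)*(2+v):
= -v - 6 + v^2
B) -v - 6 + v^2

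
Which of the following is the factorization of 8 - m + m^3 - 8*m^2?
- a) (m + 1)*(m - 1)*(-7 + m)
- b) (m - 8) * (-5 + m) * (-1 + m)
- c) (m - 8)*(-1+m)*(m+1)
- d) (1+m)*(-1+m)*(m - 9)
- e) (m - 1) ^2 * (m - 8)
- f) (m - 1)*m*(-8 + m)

We need to factor 8 - m + m^3 - 8*m^2.
The factored form is (m - 8)*(-1+m)*(m+1).
c) (m - 8)*(-1+m)*(m+1)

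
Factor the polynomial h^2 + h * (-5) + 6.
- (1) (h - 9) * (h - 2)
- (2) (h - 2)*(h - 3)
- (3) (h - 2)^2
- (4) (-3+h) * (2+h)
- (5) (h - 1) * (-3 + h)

We need to factor h^2 + h * (-5) + 6.
The factored form is (h - 2)*(h - 3).
2) (h - 2)*(h - 3)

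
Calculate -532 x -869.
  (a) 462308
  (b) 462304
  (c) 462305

-532 * -869 = 462308
a) 462308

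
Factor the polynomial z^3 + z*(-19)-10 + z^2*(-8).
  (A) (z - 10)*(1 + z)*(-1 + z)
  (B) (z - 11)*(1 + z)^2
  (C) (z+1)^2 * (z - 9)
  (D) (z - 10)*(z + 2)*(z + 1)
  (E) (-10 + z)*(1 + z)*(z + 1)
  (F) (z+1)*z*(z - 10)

We need to factor z^3 + z*(-19)-10 + z^2*(-8).
The factored form is (-10 + z)*(1 + z)*(z + 1).
E) (-10 + z)*(1 + z)*(z + 1)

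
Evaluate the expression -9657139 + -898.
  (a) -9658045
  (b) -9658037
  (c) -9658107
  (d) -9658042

-9657139 + -898 = -9658037
b) -9658037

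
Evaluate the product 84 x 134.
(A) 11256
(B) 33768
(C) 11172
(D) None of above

84 * 134 = 11256
A) 11256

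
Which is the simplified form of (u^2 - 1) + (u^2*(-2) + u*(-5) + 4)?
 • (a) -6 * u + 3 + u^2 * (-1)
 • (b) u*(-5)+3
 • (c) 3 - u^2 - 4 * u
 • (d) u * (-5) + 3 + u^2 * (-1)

Adding the polynomials and combining like terms:
(u^2 - 1) + (u^2*(-2) + u*(-5) + 4)
= u * (-5) + 3 + u^2 * (-1)
d) u * (-5) + 3 + u^2 * (-1)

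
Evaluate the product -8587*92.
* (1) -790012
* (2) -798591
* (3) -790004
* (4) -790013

-8587 * 92 = -790004
3) -790004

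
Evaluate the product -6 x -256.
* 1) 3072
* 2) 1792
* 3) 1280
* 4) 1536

-6 * -256 = 1536
4) 1536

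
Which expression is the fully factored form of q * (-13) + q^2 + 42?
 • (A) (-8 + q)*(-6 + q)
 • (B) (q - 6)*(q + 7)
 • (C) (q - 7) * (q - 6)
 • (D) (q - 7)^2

We need to factor q * (-13) + q^2 + 42.
The factored form is (q - 7) * (q - 6).
C) (q - 7) * (q - 6)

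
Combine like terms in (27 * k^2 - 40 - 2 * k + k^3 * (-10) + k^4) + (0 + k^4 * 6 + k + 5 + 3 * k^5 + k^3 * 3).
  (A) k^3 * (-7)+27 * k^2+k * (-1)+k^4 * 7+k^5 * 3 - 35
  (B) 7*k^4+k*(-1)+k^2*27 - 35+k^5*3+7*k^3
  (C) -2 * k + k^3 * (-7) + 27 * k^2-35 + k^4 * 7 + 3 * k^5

Adding the polynomials and combining like terms:
(27*k^2 - 40 - 2*k + k^3*(-10) + k^4) + (0 + k^4*6 + k + 5 + 3*k^5 + k^3*3)
= k^3 * (-7)+27 * k^2+k * (-1)+k^4 * 7+k^5 * 3 - 35
A) k^3 * (-7)+27 * k^2+k * (-1)+k^4 * 7+k^5 * 3 - 35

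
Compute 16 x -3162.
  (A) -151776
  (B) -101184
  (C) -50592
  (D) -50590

16 * -3162 = -50592
C) -50592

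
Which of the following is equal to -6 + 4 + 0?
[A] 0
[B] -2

First: -6 + 4 = -2
Then: -2 + 0 = -2
B) -2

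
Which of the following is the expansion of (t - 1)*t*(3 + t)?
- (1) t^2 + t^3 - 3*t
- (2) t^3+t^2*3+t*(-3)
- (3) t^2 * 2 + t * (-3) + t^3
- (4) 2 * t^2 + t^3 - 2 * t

Expanding (t - 1)*t*(3 + t):
= t^2 * 2 + t * (-3) + t^3
3) t^2 * 2 + t * (-3) + t^3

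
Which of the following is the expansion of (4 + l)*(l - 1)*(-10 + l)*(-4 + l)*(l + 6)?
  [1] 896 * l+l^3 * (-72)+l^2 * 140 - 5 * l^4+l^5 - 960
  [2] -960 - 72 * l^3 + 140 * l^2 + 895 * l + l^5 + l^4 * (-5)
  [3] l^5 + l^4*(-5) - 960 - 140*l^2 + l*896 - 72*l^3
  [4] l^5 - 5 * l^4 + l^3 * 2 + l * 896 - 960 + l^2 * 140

Expanding (4 + l)*(l - 1)*(-10 + l)*(-4 + l)*(l + 6):
= 896 * l+l^3 * (-72)+l^2 * 140 - 5 * l^4+l^5 - 960
1) 896 * l+l^3 * (-72)+l^2 * 140 - 5 * l^4+l^5 - 960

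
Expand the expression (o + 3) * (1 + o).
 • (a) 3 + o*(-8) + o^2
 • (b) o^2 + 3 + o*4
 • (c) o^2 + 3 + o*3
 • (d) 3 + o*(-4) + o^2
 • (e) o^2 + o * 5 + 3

Expanding (o + 3) * (1 + o):
= o^2 + 3 + o*4
b) o^2 + 3 + o*4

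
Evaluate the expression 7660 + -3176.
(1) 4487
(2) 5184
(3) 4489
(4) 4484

7660 + -3176 = 4484
4) 4484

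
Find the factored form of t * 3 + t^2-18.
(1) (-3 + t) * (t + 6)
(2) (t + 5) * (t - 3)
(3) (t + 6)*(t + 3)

We need to factor t * 3 + t^2-18.
The factored form is (-3 + t) * (t + 6).
1) (-3 + t) * (t + 6)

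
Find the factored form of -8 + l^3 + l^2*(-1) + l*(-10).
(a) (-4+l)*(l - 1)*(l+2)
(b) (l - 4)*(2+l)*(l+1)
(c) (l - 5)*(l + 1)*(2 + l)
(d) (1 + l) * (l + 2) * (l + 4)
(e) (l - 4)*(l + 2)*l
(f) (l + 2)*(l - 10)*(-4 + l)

We need to factor -8 + l^3 + l^2*(-1) + l*(-10).
The factored form is (l - 4)*(2+l)*(l+1).
b) (l - 4)*(2+l)*(l+1)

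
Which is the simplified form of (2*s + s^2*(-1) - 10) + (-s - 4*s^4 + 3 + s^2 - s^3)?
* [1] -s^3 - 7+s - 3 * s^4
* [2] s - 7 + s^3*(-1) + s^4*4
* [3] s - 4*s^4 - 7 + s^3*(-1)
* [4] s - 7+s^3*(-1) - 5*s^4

Adding the polynomials and combining like terms:
(2*s + s^2*(-1) - 10) + (-s - 4*s^4 + 3 + s^2 - s^3)
= s - 4*s^4 - 7 + s^3*(-1)
3) s - 4*s^4 - 7 + s^3*(-1)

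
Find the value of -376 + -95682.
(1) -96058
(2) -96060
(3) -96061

-376 + -95682 = -96058
1) -96058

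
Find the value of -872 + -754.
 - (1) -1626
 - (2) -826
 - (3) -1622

-872 + -754 = -1626
1) -1626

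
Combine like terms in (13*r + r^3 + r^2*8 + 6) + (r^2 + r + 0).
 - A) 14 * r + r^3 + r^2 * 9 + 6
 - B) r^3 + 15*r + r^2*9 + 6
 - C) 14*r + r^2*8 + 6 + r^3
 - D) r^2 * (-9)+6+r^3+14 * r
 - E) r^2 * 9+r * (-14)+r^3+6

Adding the polynomials and combining like terms:
(13*r + r^3 + r^2*8 + 6) + (r^2 + r + 0)
= 14 * r + r^3 + r^2 * 9 + 6
A) 14 * r + r^3 + r^2 * 9 + 6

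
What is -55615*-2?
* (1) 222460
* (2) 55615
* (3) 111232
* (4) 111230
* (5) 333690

-55615 * -2 = 111230
4) 111230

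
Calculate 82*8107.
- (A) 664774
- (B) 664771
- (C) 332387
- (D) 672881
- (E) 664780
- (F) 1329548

82 * 8107 = 664774
A) 664774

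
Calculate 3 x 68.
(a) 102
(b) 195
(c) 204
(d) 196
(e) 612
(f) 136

3 * 68 = 204
c) 204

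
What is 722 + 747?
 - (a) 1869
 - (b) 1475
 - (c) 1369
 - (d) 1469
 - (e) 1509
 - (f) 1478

722 + 747 = 1469
d) 1469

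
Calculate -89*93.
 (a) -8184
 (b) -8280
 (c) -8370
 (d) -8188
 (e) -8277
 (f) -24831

-89 * 93 = -8277
e) -8277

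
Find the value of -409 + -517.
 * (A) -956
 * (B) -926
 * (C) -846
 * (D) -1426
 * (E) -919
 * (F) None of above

-409 + -517 = -926
B) -926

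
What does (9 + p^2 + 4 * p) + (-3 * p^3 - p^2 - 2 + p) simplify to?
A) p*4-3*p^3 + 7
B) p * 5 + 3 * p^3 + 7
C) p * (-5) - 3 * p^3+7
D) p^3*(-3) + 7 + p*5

Adding the polynomials and combining like terms:
(9 + p^2 + 4*p) + (-3*p^3 - p^2 - 2 + p)
= p^3*(-3) + 7 + p*5
D) p^3*(-3) + 7 + p*5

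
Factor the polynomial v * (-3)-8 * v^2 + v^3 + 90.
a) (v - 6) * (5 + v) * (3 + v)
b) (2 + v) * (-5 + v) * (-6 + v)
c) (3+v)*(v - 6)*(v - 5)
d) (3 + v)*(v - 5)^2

We need to factor v * (-3)-8 * v^2 + v^3 + 90.
The factored form is (3+v)*(v - 6)*(v - 5).
c) (3+v)*(v - 6)*(v - 5)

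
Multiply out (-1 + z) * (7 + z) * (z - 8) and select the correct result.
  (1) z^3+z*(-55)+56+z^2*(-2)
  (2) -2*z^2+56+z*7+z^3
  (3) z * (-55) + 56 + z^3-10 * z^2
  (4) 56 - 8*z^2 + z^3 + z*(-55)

Expanding (-1 + z) * (7 + z) * (z - 8):
= z^3+z*(-55)+56+z^2*(-2)
1) z^3+z*(-55)+56+z^2*(-2)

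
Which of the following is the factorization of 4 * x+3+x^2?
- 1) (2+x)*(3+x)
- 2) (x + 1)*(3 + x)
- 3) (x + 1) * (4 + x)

We need to factor 4 * x+3+x^2.
The factored form is (x + 1)*(3 + x).
2) (x + 1)*(3 + x)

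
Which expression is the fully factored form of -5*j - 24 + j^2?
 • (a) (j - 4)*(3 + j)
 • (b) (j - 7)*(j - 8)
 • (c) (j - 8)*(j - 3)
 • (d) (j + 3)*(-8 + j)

We need to factor -5*j - 24 + j^2.
The factored form is (j + 3)*(-8 + j).
d) (j + 3)*(-8 + j)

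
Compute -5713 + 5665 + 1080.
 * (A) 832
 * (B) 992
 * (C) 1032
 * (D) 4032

First: -5713 + 5665 = -48
Then: -48 + 1080 = 1032
C) 1032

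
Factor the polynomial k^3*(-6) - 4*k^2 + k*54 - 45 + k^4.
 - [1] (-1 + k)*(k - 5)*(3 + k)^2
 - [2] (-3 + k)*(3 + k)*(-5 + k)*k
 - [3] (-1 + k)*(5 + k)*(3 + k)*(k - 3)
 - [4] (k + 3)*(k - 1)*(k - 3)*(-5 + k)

We need to factor k^3*(-6) - 4*k^2 + k*54 - 45 + k^4.
The factored form is (k + 3)*(k - 1)*(k - 3)*(-5 + k).
4) (k + 3)*(k - 1)*(k - 3)*(-5 + k)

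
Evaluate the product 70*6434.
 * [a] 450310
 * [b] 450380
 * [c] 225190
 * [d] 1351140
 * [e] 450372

70 * 6434 = 450380
b) 450380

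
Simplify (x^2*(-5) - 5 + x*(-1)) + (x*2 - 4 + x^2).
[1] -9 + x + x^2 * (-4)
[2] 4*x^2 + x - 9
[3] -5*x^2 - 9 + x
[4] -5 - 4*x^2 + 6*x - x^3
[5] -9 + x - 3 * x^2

Adding the polynomials and combining like terms:
(x^2*(-5) - 5 + x*(-1)) + (x*2 - 4 + x^2)
= -9 + x + x^2 * (-4)
1) -9 + x + x^2 * (-4)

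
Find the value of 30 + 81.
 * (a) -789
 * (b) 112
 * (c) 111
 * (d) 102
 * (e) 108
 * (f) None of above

30 + 81 = 111
c) 111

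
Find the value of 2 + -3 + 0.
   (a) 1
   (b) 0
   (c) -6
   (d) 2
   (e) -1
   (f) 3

First: 2 + -3 = -1
Then: -1 + 0 = -1
e) -1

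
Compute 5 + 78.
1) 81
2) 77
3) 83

5 + 78 = 83
3) 83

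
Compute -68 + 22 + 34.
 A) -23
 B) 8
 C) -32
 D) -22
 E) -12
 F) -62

First: -68 + 22 = -46
Then: -46 + 34 = -12
E) -12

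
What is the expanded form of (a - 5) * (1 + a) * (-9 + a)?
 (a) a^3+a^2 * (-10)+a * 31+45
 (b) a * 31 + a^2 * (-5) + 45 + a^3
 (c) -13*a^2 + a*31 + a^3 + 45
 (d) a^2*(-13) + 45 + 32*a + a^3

Expanding (a - 5) * (1 + a) * (-9 + a):
= -13*a^2 + a*31 + a^3 + 45
c) -13*a^2 + a*31 + a^3 + 45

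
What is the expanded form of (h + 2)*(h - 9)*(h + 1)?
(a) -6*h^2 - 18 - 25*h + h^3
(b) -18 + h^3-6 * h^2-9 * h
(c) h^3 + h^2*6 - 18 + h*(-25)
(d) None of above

Expanding (h + 2)*(h - 9)*(h + 1):
= -6*h^2 - 18 - 25*h + h^3
a) -6*h^2 - 18 - 25*h + h^3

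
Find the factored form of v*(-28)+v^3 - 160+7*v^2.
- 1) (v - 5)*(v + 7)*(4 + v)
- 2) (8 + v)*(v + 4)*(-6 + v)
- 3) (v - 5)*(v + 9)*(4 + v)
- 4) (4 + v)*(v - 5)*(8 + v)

We need to factor v*(-28)+v^3 - 160+7*v^2.
The factored form is (4 + v)*(v - 5)*(8 + v).
4) (4 + v)*(v - 5)*(8 + v)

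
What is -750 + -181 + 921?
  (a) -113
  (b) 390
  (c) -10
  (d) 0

First: -750 + -181 = -931
Then: -931 + 921 = -10
c) -10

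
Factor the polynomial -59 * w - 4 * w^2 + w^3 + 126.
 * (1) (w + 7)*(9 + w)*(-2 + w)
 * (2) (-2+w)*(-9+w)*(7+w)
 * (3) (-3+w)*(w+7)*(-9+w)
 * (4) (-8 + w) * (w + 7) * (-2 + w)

We need to factor -59 * w - 4 * w^2 + w^3 + 126.
The factored form is (-2+w)*(-9+w)*(7+w).
2) (-2+w)*(-9+w)*(7+w)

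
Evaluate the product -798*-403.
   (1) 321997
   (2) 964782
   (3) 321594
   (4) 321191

-798 * -403 = 321594
3) 321594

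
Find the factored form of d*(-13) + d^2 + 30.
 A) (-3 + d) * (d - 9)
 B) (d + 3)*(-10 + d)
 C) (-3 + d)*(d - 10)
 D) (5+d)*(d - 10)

We need to factor d*(-13) + d^2 + 30.
The factored form is (-3 + d)*(d - 10).
C) (-3 + d)*(d - 10)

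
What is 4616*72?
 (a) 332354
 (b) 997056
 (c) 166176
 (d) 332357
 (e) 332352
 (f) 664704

4616 * 72 = 332352
e) 332352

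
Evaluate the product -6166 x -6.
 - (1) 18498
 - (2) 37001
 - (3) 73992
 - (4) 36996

-6166 * -6 = 36996
4) 36996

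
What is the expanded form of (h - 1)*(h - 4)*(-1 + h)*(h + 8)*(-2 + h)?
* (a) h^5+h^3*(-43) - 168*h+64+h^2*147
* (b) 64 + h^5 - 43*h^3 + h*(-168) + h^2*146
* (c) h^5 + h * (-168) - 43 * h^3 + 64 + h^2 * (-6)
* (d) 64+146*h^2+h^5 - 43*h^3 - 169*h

Expanding (h - 1)*(h - 4)*(-1 + h)*(h + 8)*(-2 + h):
= 64 + h^5 - 43*h^3 + h*(-168) + h^2*146
b) 64 + h^5 - 43*h^3 + h*(-168) + h^2*146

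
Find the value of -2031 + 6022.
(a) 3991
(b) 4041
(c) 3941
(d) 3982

-2031 + 6022 = 3991
a) 3991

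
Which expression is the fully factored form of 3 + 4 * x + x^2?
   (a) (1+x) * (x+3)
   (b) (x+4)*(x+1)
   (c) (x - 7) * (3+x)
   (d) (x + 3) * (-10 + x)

We need to factor 3 + 4 * x + x^2.
The factored form is (1+x) * (x+3).
a) (1+x) * (x+3)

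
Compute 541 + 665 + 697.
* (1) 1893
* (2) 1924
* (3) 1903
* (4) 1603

First: 541 + 665 = 1206
Then: 1206 + 697 = 1903
3) 1903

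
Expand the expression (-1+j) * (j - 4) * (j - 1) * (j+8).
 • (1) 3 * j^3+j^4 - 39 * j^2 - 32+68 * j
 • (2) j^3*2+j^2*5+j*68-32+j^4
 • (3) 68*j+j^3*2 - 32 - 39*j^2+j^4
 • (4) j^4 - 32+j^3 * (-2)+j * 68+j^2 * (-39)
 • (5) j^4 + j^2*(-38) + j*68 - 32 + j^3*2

Expanding (-1+j) * (j - 4) * (j - 1) * (j+8):
= 68*j+j^3*2 - 32 - 39*j^2+j^4
3) 68*j+j^3*2 - 32 - 39*j^2+j^4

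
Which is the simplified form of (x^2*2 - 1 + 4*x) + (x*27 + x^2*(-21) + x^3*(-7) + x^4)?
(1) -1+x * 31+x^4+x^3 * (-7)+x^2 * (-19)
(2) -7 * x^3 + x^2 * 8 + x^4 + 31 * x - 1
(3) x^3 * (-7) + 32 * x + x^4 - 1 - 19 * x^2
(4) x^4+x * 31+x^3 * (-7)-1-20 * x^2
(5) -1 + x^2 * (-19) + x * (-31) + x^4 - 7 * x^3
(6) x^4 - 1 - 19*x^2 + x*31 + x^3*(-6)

Adding the polynomials and combining like terms:
(x^2*2 - 1 + 4*x) + (x*27 + x^2*(-21) + x^3*(-7) + x^4)
= -1+x * 31+x^4+x^3 * (-7)+x^2 * (-19)
1) -1+x * 31+x^4+x^3 * (-7)+x^2 * (-19)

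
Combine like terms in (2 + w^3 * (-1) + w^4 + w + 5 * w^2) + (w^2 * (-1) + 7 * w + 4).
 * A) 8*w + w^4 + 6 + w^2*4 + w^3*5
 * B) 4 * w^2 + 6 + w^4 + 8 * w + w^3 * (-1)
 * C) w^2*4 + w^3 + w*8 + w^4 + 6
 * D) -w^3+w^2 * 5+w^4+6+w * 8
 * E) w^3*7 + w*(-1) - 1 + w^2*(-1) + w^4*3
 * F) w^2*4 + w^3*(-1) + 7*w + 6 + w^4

Adding the polynomials and combining like terms:
(2 + w^3*(-1) + w^4 + w + 5*w^2) + (w^2*(-1) + 7*w + 4)
= 4 * w^2 + 6 + w^4 + 8 * w + w^3 * (-1)
B) 4 * w^2 + 6 + w^4 + 8 * w + w^3 * (-1)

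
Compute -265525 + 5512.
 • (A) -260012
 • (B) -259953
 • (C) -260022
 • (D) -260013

-265525 + 5512 = -260013
D) -260013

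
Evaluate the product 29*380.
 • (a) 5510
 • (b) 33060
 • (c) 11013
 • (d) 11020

29 * 380 = 11020
d) 11020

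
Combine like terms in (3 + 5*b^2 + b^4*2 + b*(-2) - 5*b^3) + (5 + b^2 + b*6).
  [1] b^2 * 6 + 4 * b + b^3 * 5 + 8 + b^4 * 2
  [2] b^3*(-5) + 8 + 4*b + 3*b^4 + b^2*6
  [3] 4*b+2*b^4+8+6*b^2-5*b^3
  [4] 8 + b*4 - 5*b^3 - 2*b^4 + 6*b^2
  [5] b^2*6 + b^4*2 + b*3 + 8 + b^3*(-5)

Adding the polynomials and combining like terms:
(3 + 5*b^2 + b^4*2 + b*(-2) - 5*b^3) + (5 + b^2 + b*6)
= 4*b+2*b^4+8+6*b^2-5*b^3
3) 4*b+2*b^4+8+6*b^2-5*b^3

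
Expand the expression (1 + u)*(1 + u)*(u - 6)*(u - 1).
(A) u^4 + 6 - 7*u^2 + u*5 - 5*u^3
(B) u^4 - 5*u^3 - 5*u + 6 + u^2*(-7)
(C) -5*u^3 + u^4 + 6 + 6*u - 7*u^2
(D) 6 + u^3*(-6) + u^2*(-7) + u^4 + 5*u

Expanding (1 + u)*(1 + u)*(u - 6)*(u - 1):
= u^4 + 6 - 7*u^2 + u*5 - 5*u^3
A) u^4 + 6 - 7*u^2 + u*5 - 5*u^3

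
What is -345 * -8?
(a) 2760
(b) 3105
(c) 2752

-345 * -8 = 2760
a) 2760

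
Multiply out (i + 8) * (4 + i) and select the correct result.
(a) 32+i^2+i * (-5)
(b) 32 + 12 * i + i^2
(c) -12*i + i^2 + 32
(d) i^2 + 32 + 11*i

Expanding (i + 8) * (4 + i):
= 32 + 12 * i + i^2
b) 32 + 12 * i + i^2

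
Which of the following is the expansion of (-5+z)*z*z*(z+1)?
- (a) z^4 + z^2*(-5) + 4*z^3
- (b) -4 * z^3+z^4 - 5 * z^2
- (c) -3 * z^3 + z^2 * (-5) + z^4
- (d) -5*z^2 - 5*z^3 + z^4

Expanding (-5+z)*z*z*(z+1):
= -4 * z^3+z^4 - 5 * z^2
b) -4 * z^3+z^4 - 5 * z^2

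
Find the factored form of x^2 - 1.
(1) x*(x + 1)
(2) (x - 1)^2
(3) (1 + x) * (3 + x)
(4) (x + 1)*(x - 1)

We need to factor x^2 - 1.
The factored form is (x + 1)*(x - 1).
4) (x + 1)*(x - 1)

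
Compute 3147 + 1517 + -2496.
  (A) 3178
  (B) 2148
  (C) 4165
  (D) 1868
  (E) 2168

First: 3147 + 1517 = 4664
Then: 4664 + -2496 = 2168
E) 2168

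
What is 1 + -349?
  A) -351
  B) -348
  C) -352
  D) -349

1 + -349 = -348
B) -348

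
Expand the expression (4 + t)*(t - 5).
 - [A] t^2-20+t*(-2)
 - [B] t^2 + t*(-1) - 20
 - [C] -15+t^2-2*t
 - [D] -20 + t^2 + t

Expanding (4 + t)*(t - 5):
= t^2 + t*(-1) - 20
B) t^2 + t*(-1) - 20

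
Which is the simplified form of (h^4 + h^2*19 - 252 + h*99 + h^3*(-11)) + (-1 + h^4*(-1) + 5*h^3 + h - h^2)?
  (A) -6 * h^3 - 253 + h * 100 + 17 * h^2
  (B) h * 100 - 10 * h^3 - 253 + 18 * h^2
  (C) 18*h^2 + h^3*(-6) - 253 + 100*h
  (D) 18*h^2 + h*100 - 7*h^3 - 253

Adding the polynomials and combining like terms:
(h^4 + h^2*19 - 252 + h*99 + h^3*(-11)) + (-1 + h^4*(-1) + 5*h^3 + h - h^2)
= 18*h^2 + h^3*(-6) - 253 + 100*h
C) 18*h^2 + h^3*(-6) - 253 + 100*h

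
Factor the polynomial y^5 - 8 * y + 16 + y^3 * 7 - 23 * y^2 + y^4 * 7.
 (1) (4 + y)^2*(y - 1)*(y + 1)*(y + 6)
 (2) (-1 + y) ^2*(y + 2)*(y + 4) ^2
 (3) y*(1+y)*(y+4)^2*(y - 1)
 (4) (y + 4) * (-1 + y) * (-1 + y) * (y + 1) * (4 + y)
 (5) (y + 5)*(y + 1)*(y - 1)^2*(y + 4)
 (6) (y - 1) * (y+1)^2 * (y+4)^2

We need to factor y^5 - 8 * y + 16 + y^3 * 7 - 23 * y^2 + y^4 * 7.
The factored form is (y + 4) * (-1 + y) * (-1 + y) * (y + 1) * (4 + y).
4) (y + 4) * (-1 + y) * (-1 + y) * (y + 1) * (4 + y)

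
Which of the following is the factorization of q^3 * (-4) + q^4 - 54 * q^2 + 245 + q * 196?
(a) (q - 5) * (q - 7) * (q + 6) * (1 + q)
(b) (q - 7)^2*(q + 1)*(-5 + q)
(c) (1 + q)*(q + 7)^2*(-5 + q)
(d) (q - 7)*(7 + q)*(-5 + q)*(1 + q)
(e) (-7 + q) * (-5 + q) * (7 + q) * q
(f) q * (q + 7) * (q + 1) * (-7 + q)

We need to factor q^3 * (-4) + q^4 - 54 * q^2 + 245 + q * 196.
The factored form is (q - 7)*(7 + q)*(-5 + q)*(1 + q).
d) (q - 7)*(7 + q)*(-5 + q)*(1 + q)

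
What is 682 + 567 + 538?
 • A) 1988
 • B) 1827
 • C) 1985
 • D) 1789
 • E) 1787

First: 682 + 567 = 1249
Then: 1249 + 538 = 1787
E) 1787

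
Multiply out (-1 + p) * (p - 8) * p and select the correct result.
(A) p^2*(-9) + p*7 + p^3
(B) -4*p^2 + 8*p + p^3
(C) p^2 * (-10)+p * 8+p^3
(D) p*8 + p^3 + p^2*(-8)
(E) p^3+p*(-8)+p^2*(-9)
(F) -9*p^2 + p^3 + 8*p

Expanding (-1 + p) * (p - 8) * p:
= -9*p^2 + p^3 + 8*p
F) -9*p^2 + p^3 + 8*p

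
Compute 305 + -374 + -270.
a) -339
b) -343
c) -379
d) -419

First: 305 + -374 = -69
Then: -69 + -270 = -339
a) -339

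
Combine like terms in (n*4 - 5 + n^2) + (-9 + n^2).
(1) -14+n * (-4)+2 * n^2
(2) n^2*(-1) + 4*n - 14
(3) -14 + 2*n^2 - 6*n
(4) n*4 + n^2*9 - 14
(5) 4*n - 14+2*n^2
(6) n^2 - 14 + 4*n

Adding the polynomials and combining like terms:
(n*4 - 5 + n^2) + (-9 + n^2)
= 4*n - 14+2*n^2
5) 4*n - 14+2*n^2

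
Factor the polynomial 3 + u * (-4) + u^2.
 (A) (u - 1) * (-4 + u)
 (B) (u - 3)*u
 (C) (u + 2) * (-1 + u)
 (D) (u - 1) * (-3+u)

We need to factor 3 + u * (-4) + u^2.
The factored form is (u - 1) * (-3+u).
D) (u - 1) * (-3+u)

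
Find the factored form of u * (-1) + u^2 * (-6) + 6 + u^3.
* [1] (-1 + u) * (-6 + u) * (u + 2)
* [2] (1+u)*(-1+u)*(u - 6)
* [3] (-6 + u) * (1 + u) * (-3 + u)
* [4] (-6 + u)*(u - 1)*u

We need to factor u * (-1) + u^2 * (-6) + 6 + u^3.
The factored form is (1+u)*(-1+u)*(u - 6).
2) (1+u)*(-1+u)*(u - 6)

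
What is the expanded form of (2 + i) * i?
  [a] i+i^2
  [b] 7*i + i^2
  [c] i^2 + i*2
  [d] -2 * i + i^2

Expanding (2 + i) * i:
= i^2 + i*2
c) i^2 + i*2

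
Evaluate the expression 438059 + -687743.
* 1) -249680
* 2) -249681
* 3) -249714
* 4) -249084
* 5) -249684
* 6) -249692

438059 + -687743 = -249684
5) -249684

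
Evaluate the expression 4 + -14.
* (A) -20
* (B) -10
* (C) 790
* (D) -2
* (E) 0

4 + -14 = -10
B) -10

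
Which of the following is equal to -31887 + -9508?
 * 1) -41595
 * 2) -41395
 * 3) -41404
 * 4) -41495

-31887 + -9508 = -41395
2) -41395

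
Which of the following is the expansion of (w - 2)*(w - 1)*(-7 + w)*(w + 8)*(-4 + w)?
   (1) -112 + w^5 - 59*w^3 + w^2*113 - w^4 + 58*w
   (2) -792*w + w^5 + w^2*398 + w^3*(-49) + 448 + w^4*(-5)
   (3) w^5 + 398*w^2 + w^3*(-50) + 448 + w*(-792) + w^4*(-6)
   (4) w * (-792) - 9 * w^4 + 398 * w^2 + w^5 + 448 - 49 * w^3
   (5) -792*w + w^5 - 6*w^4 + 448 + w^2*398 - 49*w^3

Expanding (w - 2)*(w - 1)*(-7 + w)*(w + 8)*(-4 + w):
= -792*w + w^5 - 6*w^4 + 448 + w^2*398 - 49*w^3
5) -792*w + w^5 - 6*w^4 + 448 + w^2*398 - 49*w^3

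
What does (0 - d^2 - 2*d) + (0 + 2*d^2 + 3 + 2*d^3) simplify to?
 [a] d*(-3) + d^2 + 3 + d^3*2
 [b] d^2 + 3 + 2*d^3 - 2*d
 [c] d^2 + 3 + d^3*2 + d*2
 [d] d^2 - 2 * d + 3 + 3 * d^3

Adding the polynomials and combining like terms:
(0 - d^2 - 2*d) + (0 + 2*d^2 + 3 + 2*d^3)
= d^2 + 3 + 2*d^3 - 2*d
b) d^2 + 3 + 2*d^3 - 2*d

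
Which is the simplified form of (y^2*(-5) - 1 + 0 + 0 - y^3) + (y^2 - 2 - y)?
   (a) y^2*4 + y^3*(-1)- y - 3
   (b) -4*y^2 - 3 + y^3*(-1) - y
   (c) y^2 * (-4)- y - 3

Adding the polynomials and combining like terms:
(y^2*(-5) - 1 + 0 + 0 - y^3) + (y^2 - 2 - y)
= -4*y^2 - 3 + y^3*(-1) - y
b) -4*y^2 - 3 + y^3*(-1) - y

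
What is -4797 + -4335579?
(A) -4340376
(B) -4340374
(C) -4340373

-4797 + -4335579 = -4340376
A) -4340376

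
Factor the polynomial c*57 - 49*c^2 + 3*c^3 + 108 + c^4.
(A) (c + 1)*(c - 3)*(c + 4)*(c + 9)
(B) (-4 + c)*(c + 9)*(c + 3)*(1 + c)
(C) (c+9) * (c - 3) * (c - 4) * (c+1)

We need to factor c*57 - 49*c^2 + 3*c^3 + 108 + c^4.
The factored form is (c+9) * (c - 3) * (c - 4) * (c+1).
C) (c+9) * (c - 3) * (c - 4) * (c+1)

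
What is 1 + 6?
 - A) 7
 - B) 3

1 + 6 = 7
A) 7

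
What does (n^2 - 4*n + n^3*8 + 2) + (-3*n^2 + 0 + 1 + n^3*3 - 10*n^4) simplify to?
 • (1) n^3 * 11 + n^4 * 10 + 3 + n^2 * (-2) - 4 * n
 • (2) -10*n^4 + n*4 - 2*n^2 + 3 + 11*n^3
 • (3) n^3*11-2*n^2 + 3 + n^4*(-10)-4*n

Adding the polynomials and combining like terms:
(n^2 - 4*n + n^3*8 + 2) + (-3*n^2 + 0 + 1 + n^3*3 - 10*n^4)
= n^3*11-2*n^2 + 3 + n^4*(-10)-4*n
3) n^3*11-2*n^2 + 3 + n^4*(-10)-4*n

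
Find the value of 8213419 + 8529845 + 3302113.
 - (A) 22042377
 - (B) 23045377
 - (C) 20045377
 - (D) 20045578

First: 8213419 + 8529845 = 16743264
Then: 16743264 + 3302113 = 20045377
C) 20045377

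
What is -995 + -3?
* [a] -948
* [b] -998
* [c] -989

-995 + -3 = -998
b) -998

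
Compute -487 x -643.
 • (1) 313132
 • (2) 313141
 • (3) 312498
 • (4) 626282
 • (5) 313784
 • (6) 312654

-487 * -643 = 313141
2) 313141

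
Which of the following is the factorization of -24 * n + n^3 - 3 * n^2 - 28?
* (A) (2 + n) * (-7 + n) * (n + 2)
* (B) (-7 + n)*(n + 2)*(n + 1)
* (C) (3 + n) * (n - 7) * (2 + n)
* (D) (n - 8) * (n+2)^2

We need to factor -24 * n + n^3 - 3 * n^2 - 28.
The factored form is (2 + n) * (-7 + n) * (n + 2).
A) (2 + n) * (-7 + n) * (n + 2)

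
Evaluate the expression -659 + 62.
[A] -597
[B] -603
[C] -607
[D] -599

-659 + 62 = -597
A) -597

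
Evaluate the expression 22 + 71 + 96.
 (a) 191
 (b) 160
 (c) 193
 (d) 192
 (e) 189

First: 22 + 71 = 93
Then: 93 + 96 = 189
e) 189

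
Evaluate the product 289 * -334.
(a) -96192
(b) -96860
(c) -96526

289 * -334 = -96526
c) -96526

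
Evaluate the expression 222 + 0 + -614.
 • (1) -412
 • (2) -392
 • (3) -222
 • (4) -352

First: 222 + 0 = 222
Then: 222 + -614 = -392
2) -392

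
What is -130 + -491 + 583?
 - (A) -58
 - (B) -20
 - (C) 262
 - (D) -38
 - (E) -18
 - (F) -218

First: -130 + -491 = -621
Then: -621 + 583 = -38
D) -38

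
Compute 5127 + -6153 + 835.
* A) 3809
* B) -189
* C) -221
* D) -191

First: 5127 + -6153 = -1026
Then: -1026 + 835 = -191
D) -191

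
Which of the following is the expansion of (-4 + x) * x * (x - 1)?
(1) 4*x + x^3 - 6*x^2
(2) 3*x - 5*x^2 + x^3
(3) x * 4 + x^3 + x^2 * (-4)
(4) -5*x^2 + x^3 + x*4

Expanding (-4 + x) * x * (x - 1):
= -5*x^2 + x^3 + x*4
4) -5*x^2 + x^3 + x*4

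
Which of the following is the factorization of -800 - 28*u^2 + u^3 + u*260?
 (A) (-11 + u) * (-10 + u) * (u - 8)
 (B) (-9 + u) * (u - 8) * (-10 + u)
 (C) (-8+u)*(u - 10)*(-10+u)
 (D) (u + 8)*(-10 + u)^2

We need to factor -800 - 28*u^2 + u^3 + u*260.
The factored form is (-8+u)*(u - 10)*(-10+u).
C) (-8+u)*(u - 10)*(-10+u)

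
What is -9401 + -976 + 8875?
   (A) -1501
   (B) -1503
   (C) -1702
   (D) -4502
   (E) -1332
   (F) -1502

First: -9401 + -976 = -10377
Then: -10377 + 8875 = -1502
F) -1502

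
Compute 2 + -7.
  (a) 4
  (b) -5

2 + -7 = -5
b) -5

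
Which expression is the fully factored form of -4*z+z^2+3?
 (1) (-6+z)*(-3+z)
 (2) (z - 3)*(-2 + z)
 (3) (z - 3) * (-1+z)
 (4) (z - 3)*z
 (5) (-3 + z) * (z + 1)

We need to factor -4*z+z^2+3.
The factored form is (z - 3) * (-1+z).
3) (z - 3) * (-1+z)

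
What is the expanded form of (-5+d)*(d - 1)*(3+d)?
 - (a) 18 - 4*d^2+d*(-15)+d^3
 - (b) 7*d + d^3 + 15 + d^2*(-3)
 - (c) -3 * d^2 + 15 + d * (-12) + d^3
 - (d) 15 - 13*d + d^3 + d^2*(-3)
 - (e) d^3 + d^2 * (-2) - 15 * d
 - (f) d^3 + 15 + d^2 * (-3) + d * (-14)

Expanding (-5+d)*(d - 1)*(3+d):
= 15 - 13*d + d^3 + d^2*(-3)
d) 15 - 13*d + d^3 + d^2*(-3)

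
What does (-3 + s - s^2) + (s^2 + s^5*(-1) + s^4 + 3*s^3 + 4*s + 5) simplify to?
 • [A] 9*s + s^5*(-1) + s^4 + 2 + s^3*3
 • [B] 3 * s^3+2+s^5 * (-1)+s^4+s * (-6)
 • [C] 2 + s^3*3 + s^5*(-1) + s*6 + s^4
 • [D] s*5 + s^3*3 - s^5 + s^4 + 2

Adding the polynomials and combining like terms:
(-3 + s - s^2) + (s^2 + s^5*(-1) + s^4 + 3*s^3 + 4*s + 5)
= s*5 + s^3*3 - s^5 + s^4 + 2
D) s*5 + s^3*3 - s^5 + s^4 + 2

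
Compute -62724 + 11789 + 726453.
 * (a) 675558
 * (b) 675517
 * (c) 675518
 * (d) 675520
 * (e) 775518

First: -62724 + 11789 = -50935
Then: -50935 + 726453 = 675518
c) 675518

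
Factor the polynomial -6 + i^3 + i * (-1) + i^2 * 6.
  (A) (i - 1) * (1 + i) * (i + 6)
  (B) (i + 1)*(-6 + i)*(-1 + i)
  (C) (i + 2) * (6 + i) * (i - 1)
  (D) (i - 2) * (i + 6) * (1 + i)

We need to factor -6 + i^3 + i * (-1) + i^2 * 6.
The factored form is (i - 1) * (1 + i) * (i + 6).
A) (i - 1) * (1 + i) * (i + 6)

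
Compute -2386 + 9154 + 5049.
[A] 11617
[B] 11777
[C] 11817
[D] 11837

First: -2386 + 9154 = 6768
Then: 6768 + 5049 = 11817
C) 11817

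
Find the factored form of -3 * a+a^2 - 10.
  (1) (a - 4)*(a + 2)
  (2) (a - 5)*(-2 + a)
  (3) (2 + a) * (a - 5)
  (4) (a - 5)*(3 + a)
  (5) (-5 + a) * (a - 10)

We need to factor -3 * a+a^2 - 10.
The factored form is (2 + a) * (a - 5).
3) (2 + a) * (a - 5)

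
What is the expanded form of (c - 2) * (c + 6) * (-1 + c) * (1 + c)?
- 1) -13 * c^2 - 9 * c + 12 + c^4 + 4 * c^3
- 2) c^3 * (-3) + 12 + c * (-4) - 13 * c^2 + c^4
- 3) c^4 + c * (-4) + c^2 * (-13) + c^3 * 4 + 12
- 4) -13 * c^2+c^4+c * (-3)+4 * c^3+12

Expanding (c - 2) * (c + 6) * (-1 + c) * (1 + c):
= c^4 + c * (-4) + c^2 * (-13) + c^3 * 4 + 12
3) c^4 + c * (-4) + c^2 * (-13) + c^3 * 4 + 12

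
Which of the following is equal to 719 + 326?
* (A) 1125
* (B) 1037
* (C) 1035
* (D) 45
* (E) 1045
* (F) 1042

719 + 326 = 1045
E) 1045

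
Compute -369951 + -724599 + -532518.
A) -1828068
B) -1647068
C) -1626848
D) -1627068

First: -369951 + -724599 = -1094550
Then: -1094550 + -532518 = -1627068
D) -1627068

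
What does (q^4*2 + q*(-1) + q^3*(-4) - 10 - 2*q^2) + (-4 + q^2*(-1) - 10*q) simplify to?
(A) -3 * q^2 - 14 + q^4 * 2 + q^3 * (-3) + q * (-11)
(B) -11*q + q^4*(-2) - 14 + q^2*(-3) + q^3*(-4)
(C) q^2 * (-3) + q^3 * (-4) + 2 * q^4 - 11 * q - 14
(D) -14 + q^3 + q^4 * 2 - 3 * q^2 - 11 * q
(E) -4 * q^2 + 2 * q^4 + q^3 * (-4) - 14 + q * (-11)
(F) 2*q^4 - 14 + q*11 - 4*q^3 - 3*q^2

Adding the polynomials and combining like terms:
(q^4*2 + q*(-1) + q^3*(-4) - 10 - 2*q^2) + (-4 + q^2*(-1) - 10*q)
= q^2 * (-3) + q^3 * (-4) + 2 * q^4 - 11 * q - 14
C) q^2 * (-3) + q^3 * (-4) + 2 * q^4 - 11 * q - 14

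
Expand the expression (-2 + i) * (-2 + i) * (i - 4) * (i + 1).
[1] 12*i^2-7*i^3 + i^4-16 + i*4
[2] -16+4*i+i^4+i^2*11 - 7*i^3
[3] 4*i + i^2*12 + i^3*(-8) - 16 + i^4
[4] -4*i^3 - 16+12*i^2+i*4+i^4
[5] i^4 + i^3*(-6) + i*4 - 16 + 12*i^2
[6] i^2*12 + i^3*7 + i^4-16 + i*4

Expanding (-2 + i) * (-2 + i) * (i - 4) * (i + 1):
= 12*i^2-7*i^3 + i^4-16 + i*4
1) 12*i^2-7*i^3 + i^4-16 + i*4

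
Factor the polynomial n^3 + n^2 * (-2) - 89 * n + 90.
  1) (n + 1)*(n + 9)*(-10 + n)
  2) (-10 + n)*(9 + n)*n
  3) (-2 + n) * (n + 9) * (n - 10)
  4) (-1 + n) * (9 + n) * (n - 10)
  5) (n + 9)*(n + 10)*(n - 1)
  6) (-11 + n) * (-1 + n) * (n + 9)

We need to factor n^3 + n^2 * (-2) - 89 * n + 90.
The factored form is (-1 + n) * (9 + n) * (n - 10).
4) (-1 + n) * (9 + n) * (n - 10)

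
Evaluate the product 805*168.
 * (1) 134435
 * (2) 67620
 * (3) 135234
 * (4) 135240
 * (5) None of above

805 * 168 = 135240
4) 135240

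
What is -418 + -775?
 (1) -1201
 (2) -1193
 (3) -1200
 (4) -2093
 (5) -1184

-418 + -775 = -1193
2) -1193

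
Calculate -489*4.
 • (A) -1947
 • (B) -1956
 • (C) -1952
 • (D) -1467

-489 * 4 = -1956
B) -1956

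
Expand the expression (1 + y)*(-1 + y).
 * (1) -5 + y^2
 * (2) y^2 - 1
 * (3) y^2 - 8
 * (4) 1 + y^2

Expanding (1 + y)*(-1 + y):
= y^2 - 1
2) y^2 - 1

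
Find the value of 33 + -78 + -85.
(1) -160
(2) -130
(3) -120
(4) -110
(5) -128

First: 33 + -78 = -45
Then: -45 + -85 = -130
2) -130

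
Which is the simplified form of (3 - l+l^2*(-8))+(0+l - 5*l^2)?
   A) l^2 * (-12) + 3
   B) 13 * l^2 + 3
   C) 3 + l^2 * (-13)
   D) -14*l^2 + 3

Adding the polynomials and combining like terms:
(3 - l + l^2*(-8)) + (0 + l - 5*l^2)
= 3 + l^2 * (-13)
C) 3 + l^2 * (-13)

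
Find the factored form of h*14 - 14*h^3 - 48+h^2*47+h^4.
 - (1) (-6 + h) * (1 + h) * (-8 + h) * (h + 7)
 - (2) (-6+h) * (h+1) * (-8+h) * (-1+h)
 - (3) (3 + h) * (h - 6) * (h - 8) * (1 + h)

We need to factor h*14 - 14*h^3 - 48+h^2*47+h^4.
The factored form is (-6+h) * (h+1) * (-8+h) * (-1+h).
2) (-6+h) * (h+1) * (-8+h) * (-1+h)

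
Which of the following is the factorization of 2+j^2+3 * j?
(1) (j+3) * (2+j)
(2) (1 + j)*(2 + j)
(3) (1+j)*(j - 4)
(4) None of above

We need to factor 2+j^2+3 * j.
The factored form is (1 + j)*(2 + j).
2) (1 + j)*(2 + j)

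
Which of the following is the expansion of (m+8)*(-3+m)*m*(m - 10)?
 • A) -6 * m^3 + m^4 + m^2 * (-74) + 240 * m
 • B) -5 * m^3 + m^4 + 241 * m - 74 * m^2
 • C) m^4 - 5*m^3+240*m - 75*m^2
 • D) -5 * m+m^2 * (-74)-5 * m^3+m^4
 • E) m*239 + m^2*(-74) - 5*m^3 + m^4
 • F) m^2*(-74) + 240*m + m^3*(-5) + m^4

Expanding (m+8)*(-3+m)*m*(m - 10):
= m^2*(-74) + 240*m + m^3*(-5) + m^4
F) m^2*(-74) + 240*m + m^3*(-5) + m^4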